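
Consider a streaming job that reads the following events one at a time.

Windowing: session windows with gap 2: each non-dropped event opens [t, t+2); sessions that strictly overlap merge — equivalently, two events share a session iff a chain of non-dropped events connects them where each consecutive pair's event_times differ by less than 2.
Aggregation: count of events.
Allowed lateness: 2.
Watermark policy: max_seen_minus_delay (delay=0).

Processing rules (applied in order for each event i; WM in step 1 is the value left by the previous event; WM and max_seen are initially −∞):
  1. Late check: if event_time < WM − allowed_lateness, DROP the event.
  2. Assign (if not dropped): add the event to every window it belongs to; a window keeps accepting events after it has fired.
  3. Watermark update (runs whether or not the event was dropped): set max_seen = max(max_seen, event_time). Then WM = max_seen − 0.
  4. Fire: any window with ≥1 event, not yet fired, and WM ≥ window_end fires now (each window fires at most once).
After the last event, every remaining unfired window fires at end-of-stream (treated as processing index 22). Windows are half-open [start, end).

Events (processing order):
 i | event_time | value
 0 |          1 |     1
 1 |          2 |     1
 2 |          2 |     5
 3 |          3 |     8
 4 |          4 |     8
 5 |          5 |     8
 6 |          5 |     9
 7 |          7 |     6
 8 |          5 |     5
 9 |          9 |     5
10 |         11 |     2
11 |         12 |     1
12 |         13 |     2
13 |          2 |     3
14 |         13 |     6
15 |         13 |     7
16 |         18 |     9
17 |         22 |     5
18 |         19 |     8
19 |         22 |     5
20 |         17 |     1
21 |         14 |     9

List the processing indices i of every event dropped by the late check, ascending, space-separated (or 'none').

i=0 t=1 v=1: → [1,3); WM=1
i=1 t=2 v=1: → [1,4); WM=2
i=2 t=2 v=5: → [1,4); WM=2
i=3 t=3 v=8: → [1,5); WM=3
i=4 t=4 v=8: → [1,6); WM=4
i=5 t=5 v=8: → [1,7); WM=5
i=6 t=5 v=9: → [1,7); WM=5
i=7 t=7 v=6: → [7,9); WM=7
i=8 t=5 v=5: → [1,7); WM=7
i=9 t=9 v=5: → [9,11); WM=9
i=10 t=11 v=2: → [11,13); WM=11
i=11 t=12 v=1: → [11,14); WM=12
i=12 t=13 v=2: → [11,15); WM=13
i=13 t=2 v=3: DROP (t<13-2); WM=13
i=14 t=13 v=6: → [11,15); WM=13
i=15 t=13 v=7: → [11,15); WM=13
i=16 t=18 v=9: → [18,20); WM=18
i=17 t=22 v=5: → [22,24); WM=22
i=18 t=19 v=8: DROP (t<22-2); WM=22
i=19 t=22 v=5: → [22,24); WM=22
i=20 t=17 v=1: DROP (t<22-2); WM=22
i=21 t=14 v=9: DROP (t<22-2); WM=22

13 18 20 21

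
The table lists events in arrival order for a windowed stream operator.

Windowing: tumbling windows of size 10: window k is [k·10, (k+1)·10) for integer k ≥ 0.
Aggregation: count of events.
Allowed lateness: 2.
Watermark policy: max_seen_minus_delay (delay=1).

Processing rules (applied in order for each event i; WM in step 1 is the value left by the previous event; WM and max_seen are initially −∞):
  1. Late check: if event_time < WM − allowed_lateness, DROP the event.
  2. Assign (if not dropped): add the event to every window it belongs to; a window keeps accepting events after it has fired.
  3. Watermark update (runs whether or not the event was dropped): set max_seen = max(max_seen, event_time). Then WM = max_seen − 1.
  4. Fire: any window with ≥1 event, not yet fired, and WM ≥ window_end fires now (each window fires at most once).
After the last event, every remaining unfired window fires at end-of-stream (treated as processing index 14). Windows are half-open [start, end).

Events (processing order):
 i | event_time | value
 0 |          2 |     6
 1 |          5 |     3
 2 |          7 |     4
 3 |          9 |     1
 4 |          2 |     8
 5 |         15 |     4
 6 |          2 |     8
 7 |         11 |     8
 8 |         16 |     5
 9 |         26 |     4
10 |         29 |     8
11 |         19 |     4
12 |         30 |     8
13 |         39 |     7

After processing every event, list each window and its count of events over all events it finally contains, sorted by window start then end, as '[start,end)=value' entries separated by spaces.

[0,10)=4 [10,20)=2 [20,30)=2 [30,40)=2

i=0 t=2 v=6: → [0,10); WM=1
i=1 t=5 v=3: → [0,10); WM=4
i=2 t=7 v=4: → [0,10); WM=6
i=3 t=9 v=1: → [0,10); WM=8
i=4 t=2 v=8: DROP (t<8-2); WM=8
i=5 t=15 v=4: → [10,20); WM=14; [0,10) fires=4
i=6 t=2 v=8: DROP (t<14-2); WM=14
i=7 t=11 v=8: DROP (t<14-2); WM=14
i=8 t=16 v=5: → [10,20); WM=15
i=9 t=26 v=4: → [20,30); WM=25; [10,20) fires=2
i=10 t=29 v=8: → [20,30); WM=28
i=11 t=19 v=4: DROP (t<28-2); WM=28
i=12 t=30 v=8: → [30,40); WM=29
i=13 t=39 v=7: → [30,40); WM=38; [20,30) fires=2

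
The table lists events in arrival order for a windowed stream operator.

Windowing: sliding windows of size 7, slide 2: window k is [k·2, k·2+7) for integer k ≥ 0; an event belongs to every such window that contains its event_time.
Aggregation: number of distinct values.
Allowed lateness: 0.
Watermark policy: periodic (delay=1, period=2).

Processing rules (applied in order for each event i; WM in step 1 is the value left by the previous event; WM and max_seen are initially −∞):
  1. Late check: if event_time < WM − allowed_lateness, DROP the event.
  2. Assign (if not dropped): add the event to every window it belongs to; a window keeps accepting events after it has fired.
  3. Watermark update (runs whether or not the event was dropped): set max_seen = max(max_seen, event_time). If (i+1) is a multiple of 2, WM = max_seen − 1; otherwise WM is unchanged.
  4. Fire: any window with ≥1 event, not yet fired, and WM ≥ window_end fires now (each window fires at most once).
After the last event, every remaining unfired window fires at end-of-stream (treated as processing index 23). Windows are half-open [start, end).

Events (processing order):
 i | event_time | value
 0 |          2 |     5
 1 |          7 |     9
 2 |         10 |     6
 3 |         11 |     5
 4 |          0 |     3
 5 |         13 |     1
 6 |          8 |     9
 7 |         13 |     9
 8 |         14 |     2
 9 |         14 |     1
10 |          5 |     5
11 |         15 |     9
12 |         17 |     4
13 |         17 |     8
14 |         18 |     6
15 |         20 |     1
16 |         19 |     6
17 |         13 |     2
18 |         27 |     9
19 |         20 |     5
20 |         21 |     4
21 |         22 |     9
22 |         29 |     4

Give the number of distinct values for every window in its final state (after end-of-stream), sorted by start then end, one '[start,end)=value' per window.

i=0 t=2 v=5: → [2,9),[0,7); WM=−∞
i=1 t=7 v=9: → [6,13),[4,11),[2,9); WM=6
i=2 t=10 v=6: → [10,17),[8,15),[6,13),[4,11); WM=6
i=3 t=11 v=5: → [10,17),[8,15),[6,13); WM=10; [0,7) fires=1 [2,9) fires=2
i=4 t=0 v=3: DROP (t<10-0); WM=10
i=5 t=13 v=1: → [12,19),[10,17),[8,15); WM=12; [4,11) fires=2
i=6 t=8 v=9: DROP (t<12-0); WM=12
i=7 t=13 v=9: → [12,19),[10,17),[8,15); WM=12
i=8 t=14 v=2: → [14,21),[12,19),[10,17),[8,15); WM=12
i=9 t=14 v=1: → [14,21),[12,19),[10,17),[8,15); WM=13; [6,13) fires=3
i=10 t=5 v=5: DROP (t<13-0); WM=13
i=11 t=15 v=9: → [14,21),[12,19),[10,17); WM=14
i=12 t=17 v=4: → [16,23),[14,21),[12,19); WM=14
i=13 t=17 v=8: → [16,23),[14,21),[12,19); WM=16; [8,15) fires=5
i=14 t=18 v=6: → [18,25),[16,23),[14,21),[12,19); WM=16
i=15 t=20 v=1: → [20,27),[18,25),[16,23),[14,21); WM=19; [10,17) fires=5 [12,19) fires=6
i=16 t=19 v=6: → [18,25),[16,23),[14,21); WM=19
i=17 t=13 v=2: DROP (t<19-0); WM=19
i=18 t=27 v=9: → [26,33),[24,31),[22,29); WM=19
i=19 t=20 v=5: → [20,27),[18,25),[16,23),[14,21); WM=26; [14,21) fires=7 [16,23) fires=5 [18,25) fires=3
i=20 t=21 v=4: DROP (t<26-0); WM=26
i=21 t=22 v=9: DROP (t<26-0); WM=26
i=22 t=29 v=4: → [28,35),[26,33),[24,31); WM=26

[0,7)=1 [2,9)=2 [4,11)=2 [6,13)=3 [8,15)=5 [10,17)=5 [12,19)=6 [14,21)=7 [16,23)=5 [18,25)=3 [20,27)=2 [22,29)=1 [24,31)=2 [26,33)=2 [28,35)=1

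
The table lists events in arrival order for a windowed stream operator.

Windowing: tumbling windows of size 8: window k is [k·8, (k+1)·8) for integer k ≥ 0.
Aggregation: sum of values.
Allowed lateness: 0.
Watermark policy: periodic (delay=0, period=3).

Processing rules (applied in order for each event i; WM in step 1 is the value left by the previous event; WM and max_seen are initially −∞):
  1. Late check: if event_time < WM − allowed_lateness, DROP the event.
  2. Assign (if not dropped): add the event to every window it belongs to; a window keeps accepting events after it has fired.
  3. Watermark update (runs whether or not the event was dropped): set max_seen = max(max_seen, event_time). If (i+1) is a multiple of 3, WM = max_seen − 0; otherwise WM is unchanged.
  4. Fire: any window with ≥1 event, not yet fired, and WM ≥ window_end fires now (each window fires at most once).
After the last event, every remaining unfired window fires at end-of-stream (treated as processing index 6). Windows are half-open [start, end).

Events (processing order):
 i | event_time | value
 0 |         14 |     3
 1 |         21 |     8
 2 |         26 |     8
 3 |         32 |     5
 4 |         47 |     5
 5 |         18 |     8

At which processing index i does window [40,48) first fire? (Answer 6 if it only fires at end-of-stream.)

6

i=0 t=14 v=3: → [8,16); WM=−∞
i=1 t=21 v=8: → [16,24); WM=−∞
i=2 t=26 v=8: → [24,32); WM=26; [8,16) fires=3 [16,24) fires=8
i=3 t=32 v=5: → [32,40); WM=26
i=4 t=47 v=5: → [40,48); WM=26
i=5 t=18 v=8: DROP (t<26-0); WM=47; [24,32) fires=8 [32,40) fires=5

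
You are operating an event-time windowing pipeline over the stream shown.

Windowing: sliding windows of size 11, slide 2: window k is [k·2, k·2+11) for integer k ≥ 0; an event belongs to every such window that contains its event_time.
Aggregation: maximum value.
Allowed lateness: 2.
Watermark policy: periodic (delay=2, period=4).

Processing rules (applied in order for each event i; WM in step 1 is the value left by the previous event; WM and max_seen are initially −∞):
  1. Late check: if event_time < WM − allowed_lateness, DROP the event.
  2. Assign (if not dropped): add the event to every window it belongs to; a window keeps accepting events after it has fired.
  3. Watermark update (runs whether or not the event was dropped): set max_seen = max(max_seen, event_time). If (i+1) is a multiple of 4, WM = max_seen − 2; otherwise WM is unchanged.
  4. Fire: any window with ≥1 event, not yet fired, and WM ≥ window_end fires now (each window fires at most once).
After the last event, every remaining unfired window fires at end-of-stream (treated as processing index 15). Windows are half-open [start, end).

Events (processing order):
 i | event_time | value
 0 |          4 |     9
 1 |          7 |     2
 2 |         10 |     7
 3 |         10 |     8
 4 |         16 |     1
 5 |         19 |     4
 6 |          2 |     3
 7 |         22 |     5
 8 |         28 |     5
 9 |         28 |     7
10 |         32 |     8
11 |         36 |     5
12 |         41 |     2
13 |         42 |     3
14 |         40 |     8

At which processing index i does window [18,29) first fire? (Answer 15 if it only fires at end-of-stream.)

i=0 t=4 v=9: → [4,15),[2,13),[0,11); WM=−∞
i=1 t=7 v=2: → [6,17),[4,15),[2,13),[0,11); WM=−∞
i=2 t=10 v=7: → [10,21),[8,19),[6,17),[4,15),[2,13),[0,11); WM=−∞
i=3 t=10 v=8: → [10,21),[8,19),[6,17),[4,15),[2,13),[0,11); WM=8
i=4 t=16 v=1: → [16,27),[14,25),[12,23),[10,21),[8,19),[6,17); WM=8
i=5 t=19 v=4: → [18,29),[16,27),[14,25),[12,23),[10,21); WM=8
i=6 t=2 v=3: DROP (t<8-2); WM=8
i=7 t=22 v=5: → [22,33),[20,31),[18,29),[16,27),[14,25),[12,23); WM=20; [0,11) fires=9 [2,13) fires=9 [4,15) fires=9 [6,17) fires=8 [8,19) fires=8
i=8 t=28 v=5: → [28,39),[26,37),[24,35),[22,33),[20,31),[18,29); WM=20
i=9 t=28 v=7: → [28,39),[26,37),[24,35),[22,33),[20,31),[18,29); WM=20
i=10 t=32 v=8: → [32,43),[30,41),[28,39),[26,37),[24,35),[22,33); WM=20
i=11 t=36 v=5: → [36,47),[34,45),[32,43),[30,41),[28,39),[26,37); WM=34; [10,21) fires=8 [12,23) fires=5 [14,25) fires=5 [16,27) fires=5 [18,29) fires=7 [20,31) fires=7 [22,33) fires=8
i=12 t=41 v=2: → [40,51),[38,49),[36,47),[34,45),[32,43); WM=34
i=13 t=42 v=3: → [42,53),[40,51),[38,49),[36,47),[34,45),[32,43); WM=34
i=14 t=40 v=8: → [40,51),[38,49),[36,47),[34,45),[32,43),[30,41); WM=34

11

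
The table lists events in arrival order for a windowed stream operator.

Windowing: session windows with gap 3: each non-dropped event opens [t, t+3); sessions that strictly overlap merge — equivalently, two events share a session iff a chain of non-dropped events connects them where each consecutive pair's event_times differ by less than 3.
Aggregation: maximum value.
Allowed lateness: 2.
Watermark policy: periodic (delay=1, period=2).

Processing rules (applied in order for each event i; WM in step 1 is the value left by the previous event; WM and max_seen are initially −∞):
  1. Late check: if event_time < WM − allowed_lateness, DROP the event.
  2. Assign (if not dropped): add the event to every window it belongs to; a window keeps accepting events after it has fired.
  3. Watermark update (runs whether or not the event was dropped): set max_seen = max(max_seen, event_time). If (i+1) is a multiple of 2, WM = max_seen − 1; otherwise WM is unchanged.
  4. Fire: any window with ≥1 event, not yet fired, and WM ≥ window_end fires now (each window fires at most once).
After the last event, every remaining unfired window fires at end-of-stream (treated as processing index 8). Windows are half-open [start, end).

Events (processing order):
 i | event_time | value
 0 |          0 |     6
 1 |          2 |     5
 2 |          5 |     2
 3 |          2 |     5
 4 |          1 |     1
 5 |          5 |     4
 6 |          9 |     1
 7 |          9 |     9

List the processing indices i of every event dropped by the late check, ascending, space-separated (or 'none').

4

i=0 t=0 v=6: → [0,3); WM=−∞
i=1 t=2 v=5: → [0,5); WM=1
i=2 t=5 v=2: → [5,8); WM=1
i=3 t=2 v=5: → [0,5); WM=4
i=4 t=1 v=1: DROP (t<4-2); WM=4
i=5 t=5 v=4: → [5,8); WM=4
i=6 t=9 v=1: → [9,12); WM=4
i=7 t=9 v=9: → [9,12); WM=8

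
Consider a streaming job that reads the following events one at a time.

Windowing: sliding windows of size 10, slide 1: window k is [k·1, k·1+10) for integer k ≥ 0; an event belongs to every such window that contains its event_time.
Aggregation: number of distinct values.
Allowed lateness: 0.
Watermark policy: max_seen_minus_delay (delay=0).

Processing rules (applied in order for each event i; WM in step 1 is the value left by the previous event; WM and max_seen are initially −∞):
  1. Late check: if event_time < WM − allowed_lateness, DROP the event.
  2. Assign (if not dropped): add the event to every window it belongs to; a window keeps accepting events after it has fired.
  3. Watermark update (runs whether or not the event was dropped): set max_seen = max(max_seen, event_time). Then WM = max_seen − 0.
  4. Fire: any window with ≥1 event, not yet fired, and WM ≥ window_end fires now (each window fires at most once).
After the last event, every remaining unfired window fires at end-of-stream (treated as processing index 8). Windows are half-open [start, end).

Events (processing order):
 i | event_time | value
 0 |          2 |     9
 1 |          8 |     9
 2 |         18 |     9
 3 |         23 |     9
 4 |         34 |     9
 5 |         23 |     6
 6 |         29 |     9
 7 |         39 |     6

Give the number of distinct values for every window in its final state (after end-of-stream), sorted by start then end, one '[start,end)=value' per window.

[0,10)=1 [1,11)=1 [2,12)=1 [3,13)=1 [4,14)=1 [5,15)=1 [6,16)=1 [7,17)=1 [8,18)=1 [9,19)=1 [10,20)=1 [11,21)=1 [12,22)=1 [13,23)=1 [14,24)=1 [15,25)=1 [16,26)=1 [17,27)=1 [18,28)=1 [19,29)=1 [20,30)=1 [21,31)=1 [22,32)=1 [23,33)=1 [25,35)=1 [26,36)=1 [27,37)=1 [28,38)=1 [29,39)=1 [30,40)=2 [31,41)=2 [32,42)=2 [33,43)=2 [34,44)=2 [35,45)=1 [36,46)=1 [37,47)=1 [38,48)=1 [39,49)=1

i=0 t=2 v=9: → [2,12),[1,11),[0,10); WM=2
i=1 t=8 v=9: → [8,18),[7,17),[6,16),[5,15),[4,14),[3,13),[2,12),[1,11),[0,10); WM=8
i=2 t=18 v=9: → [18,28),[17,27),[16,26),[15,25),[14,24),[13,23),[12,22),[11,21),[10,20),[9,19); WM=18; [0,10) fires=1 [1,11) fires=1 [2,12) fires=1 [3,13) fires=1 [4,14) fires=1 [5,15) fires=1 [6,16) fires=1 [7,17) fires=1 [8,18) fires=1
i=3 t=23 v=9: → [23,33),[22,32),[21,31),[20,30),[19,29),[18,28),[17,27),[16,26),[15,25),[14,24); WM=23; [9,19) fires=1 [10,20) fires=1 [11,21) fires=1 [12,22) fires=1 [13,23) fires=1
i=4 t=34 v=9: → [34,44),[33,43),[32,42),[31,41),[30,40),[29,39),[28,38),[27,37),[26,36),[25,35); WM=34; [14,24) fires=1 [15,25) fires=1 [16,26) fires=1 [17,27) fires=1 [18,28) fires=1 [19,29) fires=1 [20,30) fires=1 [21,31) fires=1 [22,32) fires=1 [23,33) fires=1
i=5 t=23 v=6: DROP (t<34-0); WM=34
i=6 t=29 v=9: DROP (t<34-0); WM=34
i=7 t=39 v=6: → [39,49),[38,48),[37,47),[36,46),[35,45),[34,44),[33,43),[32,42),[31,41),[30,40); WM=39; [25,35) fires=1 [26,36) fires=1 [27,37) fires=1 [28,38) fires=1 [29,39) fires=1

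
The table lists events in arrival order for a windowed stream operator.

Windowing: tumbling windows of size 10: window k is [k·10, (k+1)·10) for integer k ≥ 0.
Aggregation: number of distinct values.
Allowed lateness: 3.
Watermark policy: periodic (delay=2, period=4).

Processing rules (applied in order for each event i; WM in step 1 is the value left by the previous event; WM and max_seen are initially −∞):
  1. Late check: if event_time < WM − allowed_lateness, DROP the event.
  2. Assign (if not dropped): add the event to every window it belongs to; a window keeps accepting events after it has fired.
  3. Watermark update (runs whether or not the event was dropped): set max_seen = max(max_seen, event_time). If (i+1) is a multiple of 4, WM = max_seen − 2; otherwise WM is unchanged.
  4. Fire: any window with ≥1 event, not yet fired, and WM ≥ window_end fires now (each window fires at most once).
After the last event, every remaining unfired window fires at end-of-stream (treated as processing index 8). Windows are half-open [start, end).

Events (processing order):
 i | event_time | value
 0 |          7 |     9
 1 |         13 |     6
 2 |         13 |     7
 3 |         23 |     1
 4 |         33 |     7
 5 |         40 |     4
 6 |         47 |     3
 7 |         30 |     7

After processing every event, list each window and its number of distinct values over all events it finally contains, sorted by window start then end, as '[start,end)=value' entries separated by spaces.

[0,10)=1 [10,20)=2 [20,30)=1 [30,40)=1 [40,50)=2

i=0 t=7 v=9: → [0,10); WM=−∞
i=1 t=13 v=6: → [10,20); WM=−∞
i=2 t=13 v=7: → [10,20); WM=−∞
i=3 t=23 v=1: → [20,30); WM=21; [0,10) fires=1 [10,20) fires=2
i=4 t=33 v=7: → [30,40); WM=21
i=5 t=40 v=4: → [40,50); WM=21
i=6 t=47 v=3: → [40,50); WM=21
i=7 t=30 v=7: → [30,40); WM=45; [20,30) fires=1 [30,40) fires=1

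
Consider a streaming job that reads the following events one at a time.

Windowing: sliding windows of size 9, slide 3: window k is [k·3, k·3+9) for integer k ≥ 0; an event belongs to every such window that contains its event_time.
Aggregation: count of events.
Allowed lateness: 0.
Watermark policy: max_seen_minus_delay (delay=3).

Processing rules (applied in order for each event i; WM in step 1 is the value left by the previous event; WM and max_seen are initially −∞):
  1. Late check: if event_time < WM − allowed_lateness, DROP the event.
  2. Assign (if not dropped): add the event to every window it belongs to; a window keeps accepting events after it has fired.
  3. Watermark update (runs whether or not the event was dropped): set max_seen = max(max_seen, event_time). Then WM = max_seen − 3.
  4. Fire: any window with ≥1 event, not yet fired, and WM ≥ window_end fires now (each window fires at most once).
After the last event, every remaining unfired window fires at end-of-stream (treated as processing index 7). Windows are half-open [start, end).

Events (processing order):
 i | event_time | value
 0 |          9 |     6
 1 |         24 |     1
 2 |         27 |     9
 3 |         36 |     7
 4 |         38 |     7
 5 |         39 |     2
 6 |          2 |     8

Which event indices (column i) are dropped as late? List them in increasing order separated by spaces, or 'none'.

i=0 t=9 v=6: → [9,18),[6,15),[3,12); WM=6
i=1 t=24 v=1: → [24,33),[21,30),[18,27); WM=21; [3,12) fires=1 [6,15) fires=1 [9,18) fires=1
i=2 t=27 v=9: → [27,36),[24,33),[21,30); WM=24
i=3 t=36 v=7: → [36,45),[33,42),[30,39); WM=33; [18,27) fires=1 [21,30) fires=2 [24,33) fires=2
i=4 t=38 v=7: → [36,45),[33,42),[30,39); WM=35
i=5 t=39 v=2: → [39,48),[36,45),[33,42); WM=36; [27,36) fires=1
i=6 t=2 v=8: DROP (t<36-0); WM=36

6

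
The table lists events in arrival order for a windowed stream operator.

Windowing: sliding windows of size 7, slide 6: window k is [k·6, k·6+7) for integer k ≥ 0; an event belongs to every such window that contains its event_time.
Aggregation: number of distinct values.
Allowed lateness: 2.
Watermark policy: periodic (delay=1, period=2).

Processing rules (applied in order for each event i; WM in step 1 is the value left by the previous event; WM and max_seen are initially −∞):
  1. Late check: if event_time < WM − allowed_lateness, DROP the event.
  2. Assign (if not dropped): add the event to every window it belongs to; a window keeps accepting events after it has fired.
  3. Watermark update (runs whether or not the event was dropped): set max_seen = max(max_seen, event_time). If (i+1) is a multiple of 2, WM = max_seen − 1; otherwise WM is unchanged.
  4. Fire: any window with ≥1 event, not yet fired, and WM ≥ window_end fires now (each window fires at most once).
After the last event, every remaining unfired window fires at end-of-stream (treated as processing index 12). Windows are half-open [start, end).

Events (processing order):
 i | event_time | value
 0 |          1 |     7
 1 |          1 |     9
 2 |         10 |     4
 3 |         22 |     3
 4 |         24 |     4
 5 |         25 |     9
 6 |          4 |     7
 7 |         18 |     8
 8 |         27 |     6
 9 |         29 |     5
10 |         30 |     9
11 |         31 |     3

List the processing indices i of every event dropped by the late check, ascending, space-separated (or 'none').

i=0 t=1 v=7: → [0,7); WM=−∞
i=1 t=1 v=9: → [0,7); WM=0
i=2 t=10 v=4: → [6,13); WM=0
i=3 t=22 v=3: → [18,25); WM=21; [0,7) fires=2 [6,13) fires=1
i=4 t=24 v=4: → [24,31),[18,25); WM=21
i=5 t=25 v=9: → [24,31); WM=24
i=6 t=4 v=7: DROP (t<24-2); WM=24
i=7 t=18 v=8: DROP (t<24-2); WM=24
i=8 t=27 v=6: → [24,31); WM=24
i=9 t=29 v=5: → [24,31); WM=28; [18,25) fires=2
i=10 t=30 v=9: → [30,37),[24,31); WM=28
i=11 t=31 v=3: → [30,37); WM=30

6 7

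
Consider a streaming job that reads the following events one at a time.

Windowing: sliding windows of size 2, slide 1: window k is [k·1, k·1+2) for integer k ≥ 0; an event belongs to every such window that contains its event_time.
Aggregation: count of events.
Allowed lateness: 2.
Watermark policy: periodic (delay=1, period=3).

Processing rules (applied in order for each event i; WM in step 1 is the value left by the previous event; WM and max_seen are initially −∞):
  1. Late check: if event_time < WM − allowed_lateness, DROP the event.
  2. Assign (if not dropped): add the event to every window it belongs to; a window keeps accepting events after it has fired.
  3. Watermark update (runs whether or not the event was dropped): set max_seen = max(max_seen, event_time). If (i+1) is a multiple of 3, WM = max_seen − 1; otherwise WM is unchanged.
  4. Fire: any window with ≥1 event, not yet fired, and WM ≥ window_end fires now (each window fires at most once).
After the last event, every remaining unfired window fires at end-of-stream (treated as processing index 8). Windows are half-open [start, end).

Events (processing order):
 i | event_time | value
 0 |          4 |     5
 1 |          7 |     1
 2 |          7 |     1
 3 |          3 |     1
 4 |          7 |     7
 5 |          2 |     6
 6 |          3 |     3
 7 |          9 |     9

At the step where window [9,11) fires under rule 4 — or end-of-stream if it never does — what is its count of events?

i=0 t=4 v=5: → [4,6),[3,5); WM=−∞
i=1 t=7 v=1: → [7,9),[6,8); WM=−∞
i=2 t=7 v=1: → [7,9),[6,8); WM=6; [3,5) fires=1 [4,6) fires=1
i=3 t=3 v=1: DROP (t<6-2); WM=6
i=4 t=7 v=7: → [7,9),[6,8); WM=6
i=5 t=2 v=6: DROP (t<6-2); WM=6
i=6 t=3 v=3: DROP (t<6-2); WM=6
i=7 t=9 v=9: → [9,11),[8,10); WM=6

1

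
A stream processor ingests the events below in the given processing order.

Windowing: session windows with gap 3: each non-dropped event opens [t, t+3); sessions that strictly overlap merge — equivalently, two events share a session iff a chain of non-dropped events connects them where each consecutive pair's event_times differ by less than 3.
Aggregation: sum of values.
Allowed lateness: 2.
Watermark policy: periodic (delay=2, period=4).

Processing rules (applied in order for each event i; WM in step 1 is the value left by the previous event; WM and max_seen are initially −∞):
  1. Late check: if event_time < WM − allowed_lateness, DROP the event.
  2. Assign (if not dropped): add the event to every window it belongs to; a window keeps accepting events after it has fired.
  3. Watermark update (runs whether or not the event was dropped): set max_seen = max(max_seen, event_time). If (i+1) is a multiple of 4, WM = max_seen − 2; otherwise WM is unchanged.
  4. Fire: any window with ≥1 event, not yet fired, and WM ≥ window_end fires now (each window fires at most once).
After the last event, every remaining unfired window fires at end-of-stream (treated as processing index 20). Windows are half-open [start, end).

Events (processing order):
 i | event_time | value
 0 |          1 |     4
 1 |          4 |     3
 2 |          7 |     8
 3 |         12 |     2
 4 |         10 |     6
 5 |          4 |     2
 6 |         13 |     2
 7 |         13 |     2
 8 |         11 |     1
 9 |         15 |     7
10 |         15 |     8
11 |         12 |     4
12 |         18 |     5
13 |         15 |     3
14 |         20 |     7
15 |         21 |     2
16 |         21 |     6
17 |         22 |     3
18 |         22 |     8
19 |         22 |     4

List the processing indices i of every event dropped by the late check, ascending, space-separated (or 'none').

5

i=0 t=1 v=4: → [1,4); WM=−∞
i=1 t=4 v=3: → [4,7); WM=−∞
i=2 t=7 v=8: → [7,10); WM=−∞
i=3 t=12 v=2: → [12,15); WM=10
i=4 t=10 v=6: → [10,15); WM=10
i=5 t=4 v=2: DROP (t<10-2); WM=10
i=6 t=13 v=2: → [10,16); WM=10
i=7 t=13 v=2: → [10,16); WM=11
i=8 t=11 v=1: → [10,16); WM=11
i=9 t=15 v=7: → [10,18); WM=11
i=10 t=15 v=8: → [10,18); WM=11
i=11 t=12 v=4: → [10,18); WM=13
i=12 t=18 v=5: → [18,21); WM=13
i=13 t=15 v=3: → [10,18); WM=13
i=14 t=20 v=7: → [18,23); WM=13
i=15 t=21 v=2: → [18,24); WM=19
i=16 t=21 v=6: → [18,24); WM=19
i=17 t=22 v=3: → [18,25); WM=19
i=18 t=22 v=8: → [18,25); WM=19
i=19 t=22 v=4: → [18,25); WM=20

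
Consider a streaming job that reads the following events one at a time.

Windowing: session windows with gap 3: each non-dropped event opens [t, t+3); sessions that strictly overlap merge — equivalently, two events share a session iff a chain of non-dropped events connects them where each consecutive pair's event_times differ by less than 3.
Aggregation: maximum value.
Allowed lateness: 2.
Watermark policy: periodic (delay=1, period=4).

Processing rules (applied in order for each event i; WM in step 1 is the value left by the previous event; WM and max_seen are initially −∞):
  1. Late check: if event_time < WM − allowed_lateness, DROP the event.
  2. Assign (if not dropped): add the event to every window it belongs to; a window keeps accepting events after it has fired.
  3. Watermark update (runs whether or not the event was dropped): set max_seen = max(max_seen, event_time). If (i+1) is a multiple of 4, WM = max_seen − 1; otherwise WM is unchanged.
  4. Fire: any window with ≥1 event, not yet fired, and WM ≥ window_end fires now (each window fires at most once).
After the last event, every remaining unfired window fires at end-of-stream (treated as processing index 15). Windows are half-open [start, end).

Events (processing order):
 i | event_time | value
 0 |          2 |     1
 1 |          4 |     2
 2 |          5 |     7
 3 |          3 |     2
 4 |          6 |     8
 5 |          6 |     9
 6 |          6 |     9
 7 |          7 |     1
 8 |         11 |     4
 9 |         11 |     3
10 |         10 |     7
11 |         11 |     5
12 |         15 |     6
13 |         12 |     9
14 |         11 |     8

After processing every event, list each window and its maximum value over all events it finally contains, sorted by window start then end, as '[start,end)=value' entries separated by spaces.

[2,10)=9 [10,15)=9 [15,18)=6

i=0 t=2 v=1: → [2,5); WM=−∞
i=1 t=4 v=2: → [2,7); WM=−∞
i=2 t=5 v=7: → [2,8); WM=−∞
i=3 t=3 v=2: → [2,8); WM=4
i=4 t=6 v=8: → [2,9); WM=4
i=5 t=6 v=9: → [2,9); WM=4
i=6 t=6 v=9: → [2,9); WM=4
i=7 t=7 v=1: → [2,10); WM=6
i=8 t=11 v=4: → [11,14); WM=6
i=9 t=11 v=3: → [11,14); WM=6
i=10 t=10 v=7: → [10,14); WM=6
i=11 t=11 v=5: → [10,14); WM=10
i=12 t=15 v=6: → [15,18); WM=10
i=13 t=12 v=9: → [10,15); WM=10
i=14 t=11 v=8: → [10,15); WM=10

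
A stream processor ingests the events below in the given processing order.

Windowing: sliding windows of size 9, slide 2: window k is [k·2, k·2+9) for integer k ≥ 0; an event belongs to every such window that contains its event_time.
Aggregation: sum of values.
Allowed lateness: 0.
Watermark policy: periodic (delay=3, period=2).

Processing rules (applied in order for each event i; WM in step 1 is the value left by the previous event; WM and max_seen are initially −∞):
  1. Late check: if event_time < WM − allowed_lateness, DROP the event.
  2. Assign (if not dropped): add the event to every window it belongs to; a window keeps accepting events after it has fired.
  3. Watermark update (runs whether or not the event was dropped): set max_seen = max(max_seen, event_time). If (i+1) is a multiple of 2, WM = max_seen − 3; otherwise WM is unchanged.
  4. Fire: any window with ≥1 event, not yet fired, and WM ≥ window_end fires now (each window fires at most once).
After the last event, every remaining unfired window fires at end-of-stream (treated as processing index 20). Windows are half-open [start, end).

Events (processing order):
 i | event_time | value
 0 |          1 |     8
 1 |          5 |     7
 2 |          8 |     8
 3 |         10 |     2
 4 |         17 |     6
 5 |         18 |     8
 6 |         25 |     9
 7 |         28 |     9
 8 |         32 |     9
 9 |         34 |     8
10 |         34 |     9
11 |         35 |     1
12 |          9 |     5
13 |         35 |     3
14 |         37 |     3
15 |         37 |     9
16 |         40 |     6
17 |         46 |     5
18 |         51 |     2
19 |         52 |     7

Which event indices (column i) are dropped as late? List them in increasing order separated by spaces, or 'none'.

12

i=0 t=1 v=8: → [0,9); WM=−∞
i=1 t=5 v=7: → [4,13),[2,11),[0,9); WM=2
i=2 t=8 v=8: → [8,17),[6,15),[4,13),[2,11),[0,9); WM=2
i=3 t=10 v=2: → [10,19),[8,17),[6,15),[4,13),[2,11); WM=7
i=4 t=17 v=6: → [16,25),[14,23),[12,21),[10,19); WM=7
i=5 t=18 v=8: → [18,27),[16,25),[14,23),[12,21),[10,19); WM=15; [0,9) fires=23 [2,11) fires=17 [4,13) fires=17 [6,15) fires=10
i=6 t=25 v=9: → [24,33),[22,31),[20,29),[18,27); WM=15
i=7 t=28 v=9: → [28,37),[26,35),[24,33),[22,31),[20,29); WM=25; [8,17) fires=10 [10,19) fires=16 [12,21) fires=14 [14,23) fires=14 [16,25) fires=14
i=8 t=32 v=9: → [32,41),[30,39),[28,37),[26,35),[24,33); WM=25
i=9 t=34 v=8: → [34,43),[32,41),[30,39),[28,37),[26,35); WM=31; [18,27) fires=17 [20,29) fires=18 [22,31) fires=18
i=10 t=34 v=9: → [34,43),[32,41),[30,39),[28,37),[26,35); WM=31
i=11 t=35 v=1: → [34,43),[32,41),[30,39),[28,37); WM=32
i=12 t=9 v=5: DROP (t<32-0); WM=32
i=13 t=35 v=3: → [34,43),[32,41),[30,39),[28,37); WM=32
i=14 t=37 v=3: → [36,45),[34,43),[32,41),[30,39); WM=32
i=15 t=37 v=9: → [36,45),[34,43),[32,41),[30,39); WM=34; [24,33) fires=27
i=16 t=40 v=6: → [40,49),[38,47),[36,45),[34,43),[32,41); WM=34
i=17 t=46 v=5: → [46,55),[44,53),[42,51),[40,49),[38,47); WM=43; [26,35) fires=35 [28,37) fires=39 [30,39) fires=42 [32,41) fires=48 [34,43) fires=39
i=18 t=51 v=2: → [50,59),[48,57),[46,55),[44,53); WM=43
i=19 t=52 v=7: → [52,61),[50,59),[48,57),[46,55),[44,53); WM=49; [36,45) fires=18 [38,47) fires=11 [40,49) fires=11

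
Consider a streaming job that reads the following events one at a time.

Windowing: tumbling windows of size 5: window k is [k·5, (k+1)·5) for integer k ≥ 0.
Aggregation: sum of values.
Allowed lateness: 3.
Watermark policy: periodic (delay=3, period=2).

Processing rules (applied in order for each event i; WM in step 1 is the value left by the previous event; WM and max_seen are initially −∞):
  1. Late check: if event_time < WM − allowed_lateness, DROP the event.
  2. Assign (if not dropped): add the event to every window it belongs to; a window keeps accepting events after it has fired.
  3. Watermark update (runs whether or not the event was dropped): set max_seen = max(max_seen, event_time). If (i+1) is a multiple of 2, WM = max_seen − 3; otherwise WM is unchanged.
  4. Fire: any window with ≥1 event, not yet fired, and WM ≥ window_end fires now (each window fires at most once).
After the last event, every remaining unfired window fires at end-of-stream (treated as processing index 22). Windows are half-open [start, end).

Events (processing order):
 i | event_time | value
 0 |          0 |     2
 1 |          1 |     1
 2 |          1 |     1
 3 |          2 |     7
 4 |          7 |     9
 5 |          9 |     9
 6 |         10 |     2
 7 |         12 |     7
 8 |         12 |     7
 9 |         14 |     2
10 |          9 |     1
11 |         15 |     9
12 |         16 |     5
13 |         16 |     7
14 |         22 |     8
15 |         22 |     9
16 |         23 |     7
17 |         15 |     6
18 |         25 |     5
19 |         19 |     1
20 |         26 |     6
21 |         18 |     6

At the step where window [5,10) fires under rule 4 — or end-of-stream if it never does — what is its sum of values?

i=0 t=0 v=2: → [0,5); WM=−∞
i=1 t=1 v=1: → [0,5); WM=-2
i=2 t=1 v=1: → [0,5); WM=-2
i=3 t=2 v=7: → [0,5); WM=-1
i=4 t=7 v=9: → [5,10); WM=-1
i=5 t=9 v=9: → [5,10); WM=6; [0,5) fires=11
i=6 t=10 v=2: → [10,15); WM=6
i=7 t=12 v=7: → [10,15); WM=9
i=8 t=12 v=7: → [10,15); WM=9
i=9 t=14 v=2: → [10,15); WM=11; [5,10) fires=18
i=10 t=9 v=1: → [5,10); WM=11
i=11 t=15 v=9: → [15,20); WM=12
i=12 t=16 v=5: → [15,20); WM=12
i=13 t=16 v=7: → [15,20); WM=13
i=14 t=22 v=8: → [20,25); WM=13
i=15 t=22 v=9: → [20,25); WM=19; [10,15) fires=18
i=16 t=23 v=7: → [20,25); WM=19
i=17 t=15 v=6: DROP (t<19-3); WM=20; [15,20) fires=21
i=18 t=25 v=5: → [25,30); WM=20
i=19 t=19 v=1: → [15,20); WM=22
i=20 t=26 v=6: → [25,30); WM=22
i=21 t=18 v=6: DROP (t<22-3); WM=23

18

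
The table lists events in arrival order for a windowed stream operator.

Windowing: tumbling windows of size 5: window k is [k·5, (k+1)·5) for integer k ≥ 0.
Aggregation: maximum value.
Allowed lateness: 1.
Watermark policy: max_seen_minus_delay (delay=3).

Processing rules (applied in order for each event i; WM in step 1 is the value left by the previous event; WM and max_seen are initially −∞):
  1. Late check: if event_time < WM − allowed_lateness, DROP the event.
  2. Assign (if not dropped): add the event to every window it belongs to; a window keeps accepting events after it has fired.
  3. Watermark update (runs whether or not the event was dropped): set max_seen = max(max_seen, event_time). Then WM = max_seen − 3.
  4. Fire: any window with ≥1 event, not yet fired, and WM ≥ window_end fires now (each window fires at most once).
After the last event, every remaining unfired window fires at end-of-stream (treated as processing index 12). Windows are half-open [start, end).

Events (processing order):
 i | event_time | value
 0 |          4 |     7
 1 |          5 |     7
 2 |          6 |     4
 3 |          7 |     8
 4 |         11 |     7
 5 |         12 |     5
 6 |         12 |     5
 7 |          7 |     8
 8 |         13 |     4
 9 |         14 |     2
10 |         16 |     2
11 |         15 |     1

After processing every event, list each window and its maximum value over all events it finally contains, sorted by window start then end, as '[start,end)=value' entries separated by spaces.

i=0 t=4 v=7: → [0,5); WM=1
i=1 t=5 v=7: → [5,10); WM=2
i=2 t=6 v=4: → [5,10); WM=3
i=3 t=7 v=8: → [5,10); WM=4
i=4 t=11 v=7: → [10,15); WM=8; [0,5) fires=7
i=5 t=12 v=5: → [10,15); WM=9
i=6 t=12 v=5: → [10,15); WM=9
i=7 t=7 v=8: DROP (t<9-1); WM=9
i=8 t=13 v=4: → [10,15); WM=10; [5,10) fires=8
i=9 t=14 v=2: → [10,15); WM=11
i=10 t=16 v=2: → [15,20); WM=13
i=11 t=15 v=1: → [15,20); WM=13

[0,5)=7 [5,10)=8 [10,15)=7 [15,20)=2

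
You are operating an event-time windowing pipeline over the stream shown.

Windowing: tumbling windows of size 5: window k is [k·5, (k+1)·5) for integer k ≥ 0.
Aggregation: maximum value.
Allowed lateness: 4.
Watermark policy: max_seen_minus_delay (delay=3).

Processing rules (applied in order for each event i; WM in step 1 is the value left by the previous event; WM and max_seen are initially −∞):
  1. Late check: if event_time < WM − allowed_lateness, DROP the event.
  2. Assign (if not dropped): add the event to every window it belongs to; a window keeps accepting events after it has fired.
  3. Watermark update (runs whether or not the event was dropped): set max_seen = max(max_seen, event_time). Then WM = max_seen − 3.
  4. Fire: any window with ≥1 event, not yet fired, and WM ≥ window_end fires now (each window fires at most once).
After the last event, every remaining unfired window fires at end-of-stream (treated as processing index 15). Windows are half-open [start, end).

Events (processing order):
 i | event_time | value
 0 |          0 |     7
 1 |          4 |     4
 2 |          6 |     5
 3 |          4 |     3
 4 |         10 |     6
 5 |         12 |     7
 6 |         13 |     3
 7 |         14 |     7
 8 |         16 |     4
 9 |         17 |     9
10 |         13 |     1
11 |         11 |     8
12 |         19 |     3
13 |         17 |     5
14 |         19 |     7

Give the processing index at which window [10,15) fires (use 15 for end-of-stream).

12

i=0 t=0 v=7: → [0,5); WM=-3
i=1 t=4 v=4: → [0,5); WM=1
i=2 t=6 v=5: → [5,10); WM=3
i=3 t=4 v=3: → [0,5); WM=3
i=4 t=10 v=6: → [10,15); WM=7; [0,5) fires=7
i=5 t=12 v=7: → [10,15); WM=9
i=6 t=13 v=3: → [10,15); WM=10; [5,10) fires=5
i=7 t=14 v=7: → [10,15); WM=11
i=8 t=16 v=4: → [15,20); WM=13
i=9 t=17 v=9: → [15,20); WM=14
i=10 t=13 v=1: → [10,15); WM=14
i=11 t=11 v=8: → [10,15); WM=14
i=12 t=19 v=3: → [15,20); WM=16; [10,15) fires=8
i=13 t=17 v=5: → [15,20); WM=16
i=14 t=19 v=7: → [15,20); WM=16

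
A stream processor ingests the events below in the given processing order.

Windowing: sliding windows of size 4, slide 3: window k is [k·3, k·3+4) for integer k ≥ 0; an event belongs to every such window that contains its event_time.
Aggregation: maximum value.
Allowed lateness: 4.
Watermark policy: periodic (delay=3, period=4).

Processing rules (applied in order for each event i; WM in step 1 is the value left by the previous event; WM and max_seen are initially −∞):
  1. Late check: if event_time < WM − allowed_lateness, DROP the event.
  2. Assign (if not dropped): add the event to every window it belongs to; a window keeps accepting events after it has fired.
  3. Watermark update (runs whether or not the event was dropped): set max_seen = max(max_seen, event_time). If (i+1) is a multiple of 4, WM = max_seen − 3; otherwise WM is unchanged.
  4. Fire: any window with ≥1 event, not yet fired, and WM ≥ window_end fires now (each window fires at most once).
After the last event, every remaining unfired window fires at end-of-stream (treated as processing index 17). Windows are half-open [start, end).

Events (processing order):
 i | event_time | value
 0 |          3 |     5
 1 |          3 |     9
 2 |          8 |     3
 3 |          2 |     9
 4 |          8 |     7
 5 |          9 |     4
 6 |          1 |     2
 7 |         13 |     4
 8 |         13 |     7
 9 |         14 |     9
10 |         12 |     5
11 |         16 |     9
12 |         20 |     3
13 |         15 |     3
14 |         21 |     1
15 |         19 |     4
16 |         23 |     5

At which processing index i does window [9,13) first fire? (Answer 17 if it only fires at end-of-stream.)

i=0 t=3 v=5: → [3,7),[0,4); WM=−∞
i=1 t=3 v=9: → [3,7),[0,4); WM=−∞
i=2 t=8 v=3: → [6,10); WM=−∞
i=3 t=2 v=9: → [0,4); WM=5; [0,4) fires=9
i=4 t=8 v=7: → [6,10); WM=5
i=5 t=9 v=4: → [9,13),[6,10); WM=5
i=6 t=1 v=2: → [0,4); WM=5
i=7 t=13 v=4: → [12,16); WM=10; [3,7) fires=9 [6,10) fires=7
i=8 t=13 v=7: → [12,16); WM=10
i=9 t=14 v=9: → [12,16); WM=10
i=10 t=12 v=5: → [12,16),[9,13); WM=10
i=11 t=16 v=9: → [15,19); WM=13; [9,13) fires=5
i=12 t=20 v=3: → [18,22); WM=13
i=13 t=15 v=3: → [15,19),[12,16); WM=13
i=14 t=21 v=1: → [21,25),[18,22); WM=13
i=15 t=19 v=4: → [18,22); WM=18; [12,16) fires=9
i=16 t=23 v=5: → [21,25); WM=18

11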